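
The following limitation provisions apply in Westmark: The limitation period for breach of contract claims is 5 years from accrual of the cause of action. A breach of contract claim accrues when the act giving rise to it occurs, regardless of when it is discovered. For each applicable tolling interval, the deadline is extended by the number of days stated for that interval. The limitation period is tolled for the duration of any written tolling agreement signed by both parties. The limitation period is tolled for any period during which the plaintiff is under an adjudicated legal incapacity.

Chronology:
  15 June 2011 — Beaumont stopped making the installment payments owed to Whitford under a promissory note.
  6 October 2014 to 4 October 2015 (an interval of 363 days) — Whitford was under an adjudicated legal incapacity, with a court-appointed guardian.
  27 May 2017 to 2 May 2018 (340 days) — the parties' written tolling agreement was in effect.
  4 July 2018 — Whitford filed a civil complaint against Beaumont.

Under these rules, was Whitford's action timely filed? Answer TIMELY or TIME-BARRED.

TIME-BARRED

The claim accrued on 15 June 2011, when the wrongful act occurred.
5 years from 15 June 2011 is 15 June 2016.
The plaintiff's legal incapacity from 6 October 2014 to 4 October 2015 tolled the period for 363 days, extending the deadline to 13 June 2017.
Because the written tolling agreement ran from 27 May 2017 to 2 May 2018, the deadline is extended by 340 days to 19 May 2018.
Whitford filed on 4 July 2018, after the 19 May 2018 deadline, so the action is time-barred.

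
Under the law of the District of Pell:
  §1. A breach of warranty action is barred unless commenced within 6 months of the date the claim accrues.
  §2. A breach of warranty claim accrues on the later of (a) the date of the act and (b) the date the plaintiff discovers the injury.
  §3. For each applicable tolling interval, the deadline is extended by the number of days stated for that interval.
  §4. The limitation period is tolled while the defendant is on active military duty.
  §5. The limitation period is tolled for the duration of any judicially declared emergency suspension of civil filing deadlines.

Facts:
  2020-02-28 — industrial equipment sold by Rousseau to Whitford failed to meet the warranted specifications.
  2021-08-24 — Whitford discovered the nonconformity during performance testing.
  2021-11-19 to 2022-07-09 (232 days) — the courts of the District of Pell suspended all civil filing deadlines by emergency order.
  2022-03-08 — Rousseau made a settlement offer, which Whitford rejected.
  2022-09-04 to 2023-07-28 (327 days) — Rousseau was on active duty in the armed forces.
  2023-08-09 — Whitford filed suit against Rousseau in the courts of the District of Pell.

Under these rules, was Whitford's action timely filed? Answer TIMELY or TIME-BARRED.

TIMELY

Taking the later of the act (2020-02-28) and discovery (2021-08-24), the claim accrued on 2021-08-24.
6 months from 2021-08-24 is 2022-02-24.
Because the emergency suspension of filing deadlines ran from 2021-11-19 to 2022-07-09, the deadline is extended by 232 days to 2022-10-14.
Because the defendant's active military service ran from 2022-09-04 to 2023-07-28, the deadline is extended by 327 days to 2023-09-06.
Nothing else in the chronology tolls or restarts the period.
The 2023-08-09 filing precedes the 2023-09-06 deadline; the claim is timely.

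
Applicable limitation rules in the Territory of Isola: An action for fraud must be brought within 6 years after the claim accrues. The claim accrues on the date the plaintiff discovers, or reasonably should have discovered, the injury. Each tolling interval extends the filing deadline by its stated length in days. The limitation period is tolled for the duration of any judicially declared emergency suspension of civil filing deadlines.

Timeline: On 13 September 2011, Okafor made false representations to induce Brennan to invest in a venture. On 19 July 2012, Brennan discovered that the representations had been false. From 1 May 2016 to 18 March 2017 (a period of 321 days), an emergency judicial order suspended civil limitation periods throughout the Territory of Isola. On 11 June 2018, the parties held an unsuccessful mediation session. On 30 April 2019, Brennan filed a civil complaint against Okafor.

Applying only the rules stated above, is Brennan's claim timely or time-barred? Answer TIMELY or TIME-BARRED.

Accrual is tied to discovery, so the period began on 19 July 2012 rather than on 13 September 2011 when the act occurred.
6 years from 19 July 2012 is 19 July 2018.
The period was tolled for 321 days by the emergency suspension of filing deadlines (1 May 2016 to 18 March 2017), pushing the deadline to 5 June 2019.
Nothing else in the chronology tolls or restarts the period.
Filing on 30 April 2019 beat the 5 June 2019 deadline — the action is timely.

TIMELY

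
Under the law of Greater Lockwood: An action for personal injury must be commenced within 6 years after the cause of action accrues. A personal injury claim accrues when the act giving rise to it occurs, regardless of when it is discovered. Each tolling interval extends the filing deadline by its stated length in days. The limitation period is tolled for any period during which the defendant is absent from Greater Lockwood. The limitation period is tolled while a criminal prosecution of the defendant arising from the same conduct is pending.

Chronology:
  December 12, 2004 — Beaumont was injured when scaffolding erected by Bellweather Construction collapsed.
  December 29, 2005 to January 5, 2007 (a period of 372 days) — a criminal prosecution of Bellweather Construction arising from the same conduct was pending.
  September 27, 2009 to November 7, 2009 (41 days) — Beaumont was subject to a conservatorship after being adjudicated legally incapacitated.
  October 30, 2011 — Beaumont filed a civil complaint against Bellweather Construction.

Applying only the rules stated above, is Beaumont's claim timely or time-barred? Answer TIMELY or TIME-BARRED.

The claim accrued on December 12, 2004, when the wrongful act occurred.
Adding the 6 years base period to December 12, 2004 gives a deadline of December 12, 2010, before any tolling.
Because the pending criminal prosecution ran from December 29, 2005 to January 5, 2007, the deadline is extended by 372 days to December 19, 2011.
No stated provision tolls the period for the plaintiff's incapacity, so the interval from September 27, 2009 to November 7, 2009 has no effect on the deadline.
Beaumont filed on October 30, 2011, before the December 19, 2011 deadline, so the action is timely.

TIMELY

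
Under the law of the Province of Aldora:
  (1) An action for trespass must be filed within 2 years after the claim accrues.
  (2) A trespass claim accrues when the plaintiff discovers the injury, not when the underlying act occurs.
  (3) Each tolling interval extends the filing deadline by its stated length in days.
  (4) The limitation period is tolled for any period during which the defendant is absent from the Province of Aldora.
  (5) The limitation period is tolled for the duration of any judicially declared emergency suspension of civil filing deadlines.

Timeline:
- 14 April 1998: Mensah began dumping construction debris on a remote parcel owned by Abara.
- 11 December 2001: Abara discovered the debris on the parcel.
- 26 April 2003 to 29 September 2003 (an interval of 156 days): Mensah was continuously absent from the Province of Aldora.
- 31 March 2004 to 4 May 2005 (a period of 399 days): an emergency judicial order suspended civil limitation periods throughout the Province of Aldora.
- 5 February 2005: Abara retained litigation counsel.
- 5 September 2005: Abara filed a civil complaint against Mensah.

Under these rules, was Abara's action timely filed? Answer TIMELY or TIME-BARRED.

Accrual is tied to discovery, so the period began on 11 December 2001 rather than on 14 April 1998 when the act occurred.
2 years from 11 December 2001 is 11 December 2003.
The period was tolled for 156 days by the defendant's absence from the jurisdiction (26 April 2003 to 29 September 2003), pushing the deadline to 15 May 2004.
The emergency suspension of filing deadlines from 31 March 2004 to 4 May 2005 tolled the period for 399 days, extending the deadline to 18 June 2005.
The other events in the timeline have no effect on the limitation period under the stated rules.
Abara filed on 5 September 2005, after the 18 June 2005 deadline, so the action is time-barred.

TIME-BARRED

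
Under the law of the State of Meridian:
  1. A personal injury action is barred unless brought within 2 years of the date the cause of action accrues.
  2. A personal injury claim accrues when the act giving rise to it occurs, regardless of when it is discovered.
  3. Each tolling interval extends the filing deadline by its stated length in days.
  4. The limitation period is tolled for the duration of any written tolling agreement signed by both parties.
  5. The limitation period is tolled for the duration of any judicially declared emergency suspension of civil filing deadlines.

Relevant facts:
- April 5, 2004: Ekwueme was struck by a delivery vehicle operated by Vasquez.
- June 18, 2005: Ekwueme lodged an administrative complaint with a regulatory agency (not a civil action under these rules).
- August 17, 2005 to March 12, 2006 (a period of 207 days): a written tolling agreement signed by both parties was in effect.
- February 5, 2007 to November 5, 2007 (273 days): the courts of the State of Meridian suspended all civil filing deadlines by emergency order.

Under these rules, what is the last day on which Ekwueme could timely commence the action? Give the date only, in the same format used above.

The claim accrued on April 5, 2004, when the wrongful act occurred.
Adding the 2 years base period to April 5, 2004 gives a deadline of April 5, 2006, before any tolling.
Because the written tolling agreement ran from August 17, 2005 to March 12, 2006, the deadline is extended by 207 days to October 29, 2006.
The emergency suspension of filing deadlines starting February 5, 2007 came too late — the period had run on October 29, 2006 — and so does not extend the deadline.
The other events in the timeline have no effect on the limitation period under the stated rules.

October 29, 2006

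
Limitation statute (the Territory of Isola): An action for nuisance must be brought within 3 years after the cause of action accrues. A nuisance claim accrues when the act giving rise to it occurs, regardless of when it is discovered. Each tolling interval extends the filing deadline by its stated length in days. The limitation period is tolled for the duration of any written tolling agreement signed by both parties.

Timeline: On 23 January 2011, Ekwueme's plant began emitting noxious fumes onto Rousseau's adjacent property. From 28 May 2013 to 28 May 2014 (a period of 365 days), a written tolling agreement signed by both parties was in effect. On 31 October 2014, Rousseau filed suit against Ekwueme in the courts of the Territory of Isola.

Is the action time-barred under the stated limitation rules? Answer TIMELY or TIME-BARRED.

TIMELY

The cause of action accrued on 23 January 2011, the date of the act.
3 years from 23 January 2011 is 23 January 2014.
The written tolling agreement from 28 May 2013 to 28 May 2014 tolled the period for 365 days, extending the deadline to 23 January 2015.
The 31 October 2014 filing precedes the 23 January 2015 deadline; the claim is timely.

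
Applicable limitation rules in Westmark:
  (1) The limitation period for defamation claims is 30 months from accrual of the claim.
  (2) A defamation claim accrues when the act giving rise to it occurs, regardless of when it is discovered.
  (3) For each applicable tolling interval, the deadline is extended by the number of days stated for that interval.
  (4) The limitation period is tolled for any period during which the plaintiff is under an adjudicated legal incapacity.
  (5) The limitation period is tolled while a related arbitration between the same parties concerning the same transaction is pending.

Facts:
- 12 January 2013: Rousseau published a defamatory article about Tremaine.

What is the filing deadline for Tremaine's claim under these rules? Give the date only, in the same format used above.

12 July 2015

The claim accrued on 12 January 2013, when the wrongful act occurred.
The untolled deadline — 30 months after 12 January 2013 — is 12 July 2015.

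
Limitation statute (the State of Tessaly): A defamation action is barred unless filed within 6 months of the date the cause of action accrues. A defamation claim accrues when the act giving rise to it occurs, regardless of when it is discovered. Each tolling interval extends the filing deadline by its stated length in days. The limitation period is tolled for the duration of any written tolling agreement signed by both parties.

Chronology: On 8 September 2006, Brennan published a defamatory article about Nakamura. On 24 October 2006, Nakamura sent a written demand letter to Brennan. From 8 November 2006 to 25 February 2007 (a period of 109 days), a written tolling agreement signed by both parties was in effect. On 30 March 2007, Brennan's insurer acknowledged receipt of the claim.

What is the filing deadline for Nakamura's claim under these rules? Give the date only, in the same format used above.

25 June 2007

The limitation period began to run on 8 September 2006.
The untolled deadline — 6 months after 8 September 2006 — is 8 March 2007.
Because the written tolling agreement ran from 8 November 2006 to 25 February 2007, the deadline is extended by 109 days to 25 June 2007.
Nothing else in the chronology tolls or restarts the period.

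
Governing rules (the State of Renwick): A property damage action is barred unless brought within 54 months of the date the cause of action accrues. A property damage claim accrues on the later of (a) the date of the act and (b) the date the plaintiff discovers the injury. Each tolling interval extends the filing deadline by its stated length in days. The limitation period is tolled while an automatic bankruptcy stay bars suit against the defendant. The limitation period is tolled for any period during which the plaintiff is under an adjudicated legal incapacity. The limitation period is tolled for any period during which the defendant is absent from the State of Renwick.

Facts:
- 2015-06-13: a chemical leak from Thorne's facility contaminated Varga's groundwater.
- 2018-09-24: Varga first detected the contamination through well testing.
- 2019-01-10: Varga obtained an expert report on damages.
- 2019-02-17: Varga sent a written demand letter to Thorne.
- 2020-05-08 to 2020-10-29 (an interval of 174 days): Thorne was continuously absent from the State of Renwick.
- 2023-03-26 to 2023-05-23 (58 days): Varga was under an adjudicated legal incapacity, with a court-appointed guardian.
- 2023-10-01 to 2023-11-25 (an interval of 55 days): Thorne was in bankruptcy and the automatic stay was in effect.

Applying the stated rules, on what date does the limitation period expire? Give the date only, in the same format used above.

2024-01-05

Taking the later of the act (2015-06-13) and discovery (2018-09-24), the claim accrued on 2018-09-24.
The untolled deadline — 54 months after 2018-09-24 — is 2023-03-24.
The defendant's absence from the jurisdiction from 2020-05-08 to 2020-10-29 tolled the period for 174 days, extending the deadline to 2023-09-14.
Because the plaintiff's legal incapacity ran from 2023-03-26 to 2023-05-23, the deadline is extended by 58 days to 2023-11-11.
The period was tolled for 55 days by the automatic bankruptcy stay (2023-10-01 to 2023-11-25), pushing the deadline to 2024-01-05.
Nothing else in the chronology tolls or restarts the period.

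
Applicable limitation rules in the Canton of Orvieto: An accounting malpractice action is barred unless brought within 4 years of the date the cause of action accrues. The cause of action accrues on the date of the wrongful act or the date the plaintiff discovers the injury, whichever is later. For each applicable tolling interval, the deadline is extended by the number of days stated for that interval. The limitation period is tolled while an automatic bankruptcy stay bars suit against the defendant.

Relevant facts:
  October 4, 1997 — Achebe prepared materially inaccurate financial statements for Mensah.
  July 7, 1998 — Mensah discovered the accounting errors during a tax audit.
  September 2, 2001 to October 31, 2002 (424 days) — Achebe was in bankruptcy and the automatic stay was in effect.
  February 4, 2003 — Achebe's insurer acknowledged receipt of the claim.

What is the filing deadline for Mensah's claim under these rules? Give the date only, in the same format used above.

September 4, 2003

The claim accrued on July 7, 1998 — the later of the October 4, 1997 act and the July 7, 1998 discovery.
4 years from July 7, 1998 is July 7, 2002.
The automatic bankruptcy stay from September 2, 2001 to October 31, 2002 tolled the period for 424 days, extending the deadline to September 4, 2003.
The other events in the timeline have no effect on the limitation period under the stated rules.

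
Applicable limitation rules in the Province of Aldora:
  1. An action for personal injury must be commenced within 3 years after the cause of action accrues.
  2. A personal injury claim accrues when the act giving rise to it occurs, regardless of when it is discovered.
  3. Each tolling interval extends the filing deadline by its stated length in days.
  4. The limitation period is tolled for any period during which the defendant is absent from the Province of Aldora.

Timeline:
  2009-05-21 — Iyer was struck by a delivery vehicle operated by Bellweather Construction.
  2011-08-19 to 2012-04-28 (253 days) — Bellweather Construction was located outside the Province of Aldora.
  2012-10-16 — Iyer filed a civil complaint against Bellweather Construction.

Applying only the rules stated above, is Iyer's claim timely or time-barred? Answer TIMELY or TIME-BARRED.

TIMELY

The cause of action accrued on 2009-05-21, the date of the act.
3 years from 2009-05-21 is 2012-05-21.
The defendant's absence from the jurisdiction from 2011-08-19 to 2012-04-28 tolled the period for 253 days, extending the deadline to 2013-01-29.
Filing on 2012-10-16 beat the 2013-01-29 deadline — the action is timely.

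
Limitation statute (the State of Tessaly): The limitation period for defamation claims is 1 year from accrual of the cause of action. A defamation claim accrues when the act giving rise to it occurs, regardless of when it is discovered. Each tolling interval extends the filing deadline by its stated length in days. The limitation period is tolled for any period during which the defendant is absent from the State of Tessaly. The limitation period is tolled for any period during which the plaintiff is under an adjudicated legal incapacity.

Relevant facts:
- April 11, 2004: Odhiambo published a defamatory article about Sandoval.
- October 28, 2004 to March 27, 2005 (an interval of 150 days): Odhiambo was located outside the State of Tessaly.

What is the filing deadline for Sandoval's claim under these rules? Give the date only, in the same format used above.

September 8, 2005

The claim accrued on April 11, 2004, when the wrongful act occurred.
1 year from April 11, 2004 is April 11, 2005.
The period was tolled for 150 days by the defendant's absence from the jurisdiction (October 28, 2004 to March 27, 2005), pushing the deadline to September 8, 2005.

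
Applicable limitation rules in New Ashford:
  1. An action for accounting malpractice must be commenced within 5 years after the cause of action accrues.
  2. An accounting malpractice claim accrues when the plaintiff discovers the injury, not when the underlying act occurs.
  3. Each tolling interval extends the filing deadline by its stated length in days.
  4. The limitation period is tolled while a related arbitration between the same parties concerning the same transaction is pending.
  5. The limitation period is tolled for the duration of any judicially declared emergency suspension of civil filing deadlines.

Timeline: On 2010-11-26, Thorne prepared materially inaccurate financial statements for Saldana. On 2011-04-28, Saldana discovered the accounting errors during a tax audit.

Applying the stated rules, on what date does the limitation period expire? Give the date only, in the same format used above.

Accrual is tied to discovery, so the period began on 2011-04-28 rather than on 2010-11-26 when the act occurred.
Adding the 5 years base period to 2011-04-28 gives a deadline of 2016-04-28, before any tolling.

2016-04-28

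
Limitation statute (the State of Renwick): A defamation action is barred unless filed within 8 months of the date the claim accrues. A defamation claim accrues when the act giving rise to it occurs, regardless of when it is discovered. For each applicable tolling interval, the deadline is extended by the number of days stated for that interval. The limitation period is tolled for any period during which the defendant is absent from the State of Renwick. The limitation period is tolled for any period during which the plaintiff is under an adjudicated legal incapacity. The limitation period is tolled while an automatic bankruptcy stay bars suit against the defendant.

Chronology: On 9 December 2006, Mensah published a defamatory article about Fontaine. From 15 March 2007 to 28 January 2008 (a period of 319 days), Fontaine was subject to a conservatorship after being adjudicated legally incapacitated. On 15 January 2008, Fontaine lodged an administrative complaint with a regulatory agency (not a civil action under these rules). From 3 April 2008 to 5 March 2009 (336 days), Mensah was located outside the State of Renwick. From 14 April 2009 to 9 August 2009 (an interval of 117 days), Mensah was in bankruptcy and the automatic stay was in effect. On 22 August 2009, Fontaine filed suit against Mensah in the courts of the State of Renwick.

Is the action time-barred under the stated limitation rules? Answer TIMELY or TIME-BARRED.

The claim accrued on 9 December 2006, the date of the act.
Adding the 8 months base period to 9 December 2006 gives a deadline of 9 August 2007, before any tolling.
The period was tolled for 319 days by the plaintiff's legal incapacity (15 March 2007 to 28 January 2008), pushing the deadline to 23 June 2008.
The defendant's absence from the jurisdiction from 3 April 2008 to 5 March 2009 tolled the period for 336 days, extending the deadline to 25 May 2009.
The automatic bankruptcy stay from 14 April 2009 to 9 August 2009 tolled the period for 117 days, extending the deadline to 19 September 2009.
Nothing else in the chronology tolls or restarts the period.
Filing on 22 August 2009 beat the 19 September 2009 deadline — the action is timely.

TIMELY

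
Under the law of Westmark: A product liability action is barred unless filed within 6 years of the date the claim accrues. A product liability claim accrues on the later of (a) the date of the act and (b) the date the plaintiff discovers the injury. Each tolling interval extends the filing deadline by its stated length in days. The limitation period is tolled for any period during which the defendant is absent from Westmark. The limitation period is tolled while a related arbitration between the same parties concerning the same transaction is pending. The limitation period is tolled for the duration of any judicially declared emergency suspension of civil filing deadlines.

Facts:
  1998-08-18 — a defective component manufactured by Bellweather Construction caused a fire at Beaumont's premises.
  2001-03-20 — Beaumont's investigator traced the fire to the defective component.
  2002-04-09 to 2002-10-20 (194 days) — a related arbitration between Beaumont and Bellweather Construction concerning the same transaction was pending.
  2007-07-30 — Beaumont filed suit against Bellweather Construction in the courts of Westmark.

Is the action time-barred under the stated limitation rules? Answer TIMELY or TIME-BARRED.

TIMELY

The claim accrued on 2001-03-20 — the later of the 1998-08-18 act and the 2001-03-20 discovery.
The untolled deadline — 6 years after 2001-03-20 — is 2007-03-20.
The period was tolled for 194 days by the pending related arbitration (2002-04-09 to 2002-10-20), pushing the deadline to 2007-09-30.
Filing on 2007-07-30 beat the 2007-09-30 deadline — the action is timely.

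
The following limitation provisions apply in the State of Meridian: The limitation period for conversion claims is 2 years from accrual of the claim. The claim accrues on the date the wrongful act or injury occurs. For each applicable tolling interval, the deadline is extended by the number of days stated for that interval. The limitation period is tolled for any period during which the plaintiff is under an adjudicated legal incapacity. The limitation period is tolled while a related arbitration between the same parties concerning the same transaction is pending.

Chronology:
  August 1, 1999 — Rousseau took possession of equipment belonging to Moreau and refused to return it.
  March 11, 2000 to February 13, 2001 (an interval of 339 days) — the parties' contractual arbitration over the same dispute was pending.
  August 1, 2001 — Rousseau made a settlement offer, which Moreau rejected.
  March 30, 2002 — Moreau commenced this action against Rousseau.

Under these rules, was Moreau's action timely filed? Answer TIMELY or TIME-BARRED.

The limitation period began to run on August 1, 1999.
2 years from August 1, 1999 is August 1, 2001.
The pending related arbitration from March 11, 2000 to February 13, 2001 tolled the period for 339 days, extending the deadline to July 6, 2002.
The other events in the timeline have no effect on the limitation period under the stated rules.
Filing on March 30, 2002 beat the July 6, 2002 deadline — the action is timely.

TIMELY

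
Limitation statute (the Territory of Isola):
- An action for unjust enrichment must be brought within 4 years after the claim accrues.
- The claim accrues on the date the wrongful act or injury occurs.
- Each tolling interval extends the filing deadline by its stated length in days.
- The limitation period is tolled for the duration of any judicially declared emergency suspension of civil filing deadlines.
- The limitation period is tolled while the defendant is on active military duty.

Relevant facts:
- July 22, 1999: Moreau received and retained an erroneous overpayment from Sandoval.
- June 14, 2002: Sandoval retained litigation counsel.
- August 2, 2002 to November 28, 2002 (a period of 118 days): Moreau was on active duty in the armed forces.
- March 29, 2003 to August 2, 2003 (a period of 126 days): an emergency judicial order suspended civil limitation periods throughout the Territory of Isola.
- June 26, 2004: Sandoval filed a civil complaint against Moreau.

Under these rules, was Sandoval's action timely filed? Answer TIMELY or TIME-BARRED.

TIME-BARRED

The claim accrued on July 22, 1999, the date of the act.
The untolled deadline — 4 years after July 22, 1999 — is July 22, 2003.
The period was tolled for 118 days by the defendant's active military service (August 2, 2002 to November 28, 2002), pushing the deadline to November 17, 2003.
Because the emergency suspension of filing deadlines ran from March 29, 2003 to August 2, 2003, the deadline is extended by 126 days to March 22, 2004.
The other events in the timeline have no effect on the limitation period under the stated rules.
Sandoval filed on June 26, 2004, after the March 22, 2004 deadline, so the action is time-barred.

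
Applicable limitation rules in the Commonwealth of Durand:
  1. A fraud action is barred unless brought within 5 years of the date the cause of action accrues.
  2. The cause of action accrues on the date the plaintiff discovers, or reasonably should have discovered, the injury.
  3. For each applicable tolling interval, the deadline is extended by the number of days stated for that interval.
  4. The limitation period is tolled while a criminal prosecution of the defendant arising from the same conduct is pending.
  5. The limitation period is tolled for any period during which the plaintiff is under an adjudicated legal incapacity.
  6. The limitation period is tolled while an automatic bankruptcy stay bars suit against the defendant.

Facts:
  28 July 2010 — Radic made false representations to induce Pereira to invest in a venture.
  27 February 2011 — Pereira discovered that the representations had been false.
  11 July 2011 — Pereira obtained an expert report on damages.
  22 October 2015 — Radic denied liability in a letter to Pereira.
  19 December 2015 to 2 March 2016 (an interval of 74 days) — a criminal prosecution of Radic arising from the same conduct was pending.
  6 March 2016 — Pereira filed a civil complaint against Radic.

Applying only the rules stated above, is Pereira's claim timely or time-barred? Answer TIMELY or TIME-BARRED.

TIMELY

The claim did not accrue until Pereira discovered the injury on 27 February 2011; the 28 July 2010 act date does not start the clock under the stated rule.
5 years from 27 February 2011 is 27 February 2016.
The pending criminal prosecution from 19 December 2015 to 2 March 2016 tolled the period for 74 days, extending the deadline to 11 May 2016.
The other events in the timeline have no effect on the limitation period under the stated rules.
Pereira filed on 6 March 2016, before the 11 May 2016 deadline, so the action is timely.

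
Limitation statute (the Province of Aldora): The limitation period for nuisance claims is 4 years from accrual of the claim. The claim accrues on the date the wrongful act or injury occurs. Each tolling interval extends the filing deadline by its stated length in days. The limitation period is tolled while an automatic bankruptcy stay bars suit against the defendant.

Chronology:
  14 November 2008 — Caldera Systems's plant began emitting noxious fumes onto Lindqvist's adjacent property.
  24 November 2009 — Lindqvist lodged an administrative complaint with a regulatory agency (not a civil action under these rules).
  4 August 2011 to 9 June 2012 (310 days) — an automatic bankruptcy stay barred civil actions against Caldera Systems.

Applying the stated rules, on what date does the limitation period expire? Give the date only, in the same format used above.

20 September 2013

The claim accrued on 14 November 2008, when the wrongful act occurred.
4 years from 14 November 2008 is 14 November 2012.
The period was tolled for 310 days by the automatic bankruptcy stay (4 August 2011 to 9 June 2012), pushing the deadline to 20 September 2013.
The other events in the timeline have no effect on the limitation period under the stated rules.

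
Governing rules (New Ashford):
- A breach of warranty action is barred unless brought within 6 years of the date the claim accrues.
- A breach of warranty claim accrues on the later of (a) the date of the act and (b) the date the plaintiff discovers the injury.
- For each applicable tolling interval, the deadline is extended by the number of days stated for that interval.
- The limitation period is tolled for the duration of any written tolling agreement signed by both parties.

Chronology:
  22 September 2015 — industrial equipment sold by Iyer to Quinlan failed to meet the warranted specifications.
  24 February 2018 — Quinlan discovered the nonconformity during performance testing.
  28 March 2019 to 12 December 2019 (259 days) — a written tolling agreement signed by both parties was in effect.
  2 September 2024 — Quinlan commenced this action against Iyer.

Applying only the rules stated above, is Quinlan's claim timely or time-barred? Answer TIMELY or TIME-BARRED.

The claim accrued on 24 February 2018 — the later of the 22 September 2015 act and the 24 February 2018 discovery.
The untolled deadline — 6 years after 24 February 2018 — is 24 February 2024.
The written tolling agreement from 28 March 2019 to 12 December 2019 tolled the period for 259 days, extending the deadline to 9 November 2024.
The 2 September 2024 filing precedes the 9 November 2024 deadline; the claim is timely.

TIMELY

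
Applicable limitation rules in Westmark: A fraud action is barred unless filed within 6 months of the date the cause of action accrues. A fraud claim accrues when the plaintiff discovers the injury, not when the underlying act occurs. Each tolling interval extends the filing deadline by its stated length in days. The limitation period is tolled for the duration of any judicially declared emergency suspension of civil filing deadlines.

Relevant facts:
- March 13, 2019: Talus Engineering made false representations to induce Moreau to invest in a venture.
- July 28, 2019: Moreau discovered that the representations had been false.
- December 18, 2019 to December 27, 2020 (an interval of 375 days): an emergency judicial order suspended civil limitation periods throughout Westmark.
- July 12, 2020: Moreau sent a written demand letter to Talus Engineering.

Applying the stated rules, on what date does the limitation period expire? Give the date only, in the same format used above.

Accrual is tied to discovery, so the period began on July 28, 2019 rather than on March 13, 2019 when the act occurred.
6 months from July 28, 2019 is January 28, 2020.
Because the emergency suspension of filing deadlines ran from December 18, 2019 to December 27, 2020, the deadline is extended by 375 days to February 6, 2021.
None of the other events listed affects the running of the period under the stated rules.

February 6, 2021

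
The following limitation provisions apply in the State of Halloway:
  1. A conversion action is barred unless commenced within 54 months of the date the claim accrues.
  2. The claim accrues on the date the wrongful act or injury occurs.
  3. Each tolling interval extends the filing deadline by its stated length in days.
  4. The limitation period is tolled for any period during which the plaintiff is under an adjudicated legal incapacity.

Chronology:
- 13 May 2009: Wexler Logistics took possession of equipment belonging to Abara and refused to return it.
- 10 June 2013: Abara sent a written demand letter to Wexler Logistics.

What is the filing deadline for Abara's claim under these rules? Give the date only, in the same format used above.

13 November 2013

The claim accrued on 13 May 2009, the date of the act.
Adding the 54 months base period to 13 May 2009 gives a deadline of 13 November 2013, before any tolling.
The other events in the timeline have no effect on the limitation period under the stated rules.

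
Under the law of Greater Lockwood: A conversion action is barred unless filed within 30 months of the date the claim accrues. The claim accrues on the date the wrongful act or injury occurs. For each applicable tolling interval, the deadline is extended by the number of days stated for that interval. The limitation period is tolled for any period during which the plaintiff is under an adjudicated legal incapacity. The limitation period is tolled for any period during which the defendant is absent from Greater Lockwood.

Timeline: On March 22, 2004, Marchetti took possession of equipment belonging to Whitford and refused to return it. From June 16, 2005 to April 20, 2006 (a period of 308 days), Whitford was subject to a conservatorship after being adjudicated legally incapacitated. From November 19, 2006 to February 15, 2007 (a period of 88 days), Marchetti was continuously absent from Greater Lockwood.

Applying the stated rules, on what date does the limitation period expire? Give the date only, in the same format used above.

October 23, 2007

The claim accrued on March 22, 2004, the date of the act.
Adding the 30 months base period to March 22, 2004 gives a deadline of September 22, 2006, before any tolling.
The plaintiff's legal incapacity from June 16, 2005 to April 20, 2006 tolled the period for 308 days, extending the deadline to July 27, 2007.
The defendant's absence from the jurisdiction from November 19, 2006 to February 15, 2007 tolled the period for 88 days, extending the deadline to October 23, 2007.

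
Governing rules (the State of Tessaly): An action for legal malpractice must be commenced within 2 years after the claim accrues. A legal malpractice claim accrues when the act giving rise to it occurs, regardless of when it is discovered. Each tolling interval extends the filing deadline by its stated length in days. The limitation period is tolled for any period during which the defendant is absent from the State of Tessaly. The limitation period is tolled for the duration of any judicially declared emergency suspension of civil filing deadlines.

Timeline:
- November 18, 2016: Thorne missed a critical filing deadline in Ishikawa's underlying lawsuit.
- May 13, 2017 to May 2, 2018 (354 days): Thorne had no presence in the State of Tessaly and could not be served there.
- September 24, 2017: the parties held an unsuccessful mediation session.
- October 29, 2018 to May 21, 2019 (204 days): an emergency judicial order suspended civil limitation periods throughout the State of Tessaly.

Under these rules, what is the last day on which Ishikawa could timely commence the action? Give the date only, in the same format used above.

May 29, 2020

The limitation period began to run on November 18, 2016.
2 years from November 18, 2016 is November 18, 2018.
The defendant's absence from the jurisdiction from May 13, 2017 to May 2, 2018 tolled the period for 354 days, extending the deadline to November 7, 2019.
The emergency suspension of filing deadlines from October 29, 2018 to May 21, 2019 tolled the period for 204 days, extending the deadline to May 29, 2020.
None of the other events listed affects the running of the period under the stated rules.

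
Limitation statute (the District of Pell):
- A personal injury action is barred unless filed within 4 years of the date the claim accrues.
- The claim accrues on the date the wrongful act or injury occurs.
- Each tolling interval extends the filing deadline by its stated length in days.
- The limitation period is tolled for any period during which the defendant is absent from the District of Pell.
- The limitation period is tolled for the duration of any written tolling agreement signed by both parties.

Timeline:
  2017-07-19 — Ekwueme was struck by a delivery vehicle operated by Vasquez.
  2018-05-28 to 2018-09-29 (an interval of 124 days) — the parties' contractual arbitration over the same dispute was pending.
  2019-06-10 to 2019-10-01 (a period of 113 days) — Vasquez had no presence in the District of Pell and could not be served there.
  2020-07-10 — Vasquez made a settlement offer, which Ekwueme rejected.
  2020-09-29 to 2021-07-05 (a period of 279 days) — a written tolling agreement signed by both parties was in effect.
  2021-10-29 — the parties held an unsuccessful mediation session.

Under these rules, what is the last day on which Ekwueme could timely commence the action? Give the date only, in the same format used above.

2022-08-15

The claim accrued on 2017-07-19, the date of the act.
The untolled deadline — 4 years after 2017-07-19 — is 2021-07-19.
The defendant's absence from the jurisdiction from 2019-06-10 to 2019-10-01 tolled the period for 113 days, extending the deadline to 2021-11-09.
The written tolling agreement from 2020-09-29 to 2021-07-05 tolled the period for 279 days, extending the deadline to 2022-08-15.
The pending related arbitration from 2018-05-28 to 2018-09-29 does not toll the period, because no stated rule makes a pending arbitration a tolling event.
Nothing else in the chronology tolls or restarts the period.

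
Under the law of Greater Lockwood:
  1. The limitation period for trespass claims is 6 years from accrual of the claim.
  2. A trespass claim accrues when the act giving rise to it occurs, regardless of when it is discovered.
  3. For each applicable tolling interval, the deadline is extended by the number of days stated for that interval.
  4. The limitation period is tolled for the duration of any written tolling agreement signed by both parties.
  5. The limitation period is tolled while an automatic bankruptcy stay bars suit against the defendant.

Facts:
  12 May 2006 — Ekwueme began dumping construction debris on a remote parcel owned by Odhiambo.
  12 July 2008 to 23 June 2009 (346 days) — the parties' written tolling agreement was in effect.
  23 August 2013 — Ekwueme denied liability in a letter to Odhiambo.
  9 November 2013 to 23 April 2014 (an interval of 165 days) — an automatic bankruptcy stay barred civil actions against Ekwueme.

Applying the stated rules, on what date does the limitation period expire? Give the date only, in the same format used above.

23 April 2013

The claim accrued on 12 May 2006, the date of the act.
6 years from 12 May 2006 is 12 May 2012.
The written tolling agreement from 12 July 2008 to 23 June 2009 tolled the period for 346 days, extending the deadline to 23 April 2013.
The automatic bankruptcy stay from 9 November 2013 to 23 April 2014 began after the period had already run on 23 April 2013, so it has no tolling effect.
Nothing else in the chronology tolls or restarts the period.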